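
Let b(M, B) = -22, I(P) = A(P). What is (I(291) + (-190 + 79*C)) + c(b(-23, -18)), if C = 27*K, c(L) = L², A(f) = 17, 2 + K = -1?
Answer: -6088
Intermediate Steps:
K = -3 (K = -2 - 1 = -3)
I(P) = 17
C = -81 (C = 27*(-3) = -81)
(I(291) + (-190 + 79*C)) + c(b(-23, -18)) = (17 + (-190 + 79*(-81))) + (-22)² = (17 + (-190 - 6399)) + 484 = (17 - 6589) + 484 = -6572 + 484 = -6088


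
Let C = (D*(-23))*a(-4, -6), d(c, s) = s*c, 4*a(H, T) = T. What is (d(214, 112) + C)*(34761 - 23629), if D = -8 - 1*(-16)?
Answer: 269884208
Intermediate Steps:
a(H, T) = T/4
D = 8 (D = -8 + 16 = 8)
d(c, s) = c*s
C = 276 (C = (8*(-23))*((¼)*(-6)) = -184*(-3/2) = 276)
(d(214, 112) + C)*(34761 - 23629) = (214*112 + 276)*(34761 - 23629) = (23968 + 276)*11132 = 24244*11132 = 269884208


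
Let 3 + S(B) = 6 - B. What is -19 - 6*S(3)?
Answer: -19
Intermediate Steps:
S(B) = 3 - B (S(B) = -3 + (6 - B) = 3 - B)
-19 - 6*S(3) = -19 - 6*(3 - 1*3) = -19 - 6*(3 - 3) = -19 - 6*0 = -19 + 0 = -19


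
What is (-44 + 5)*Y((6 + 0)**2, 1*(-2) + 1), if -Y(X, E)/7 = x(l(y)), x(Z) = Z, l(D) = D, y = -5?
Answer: -1365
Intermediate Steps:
Y(X, E) = 35 (Y(X, E) = -7*(-5) = 35)
(-44 + 5)*Y((6 + 0)**2, 1*(-2) + 1) = (-44 + 5)*35 = -39*35 = -1365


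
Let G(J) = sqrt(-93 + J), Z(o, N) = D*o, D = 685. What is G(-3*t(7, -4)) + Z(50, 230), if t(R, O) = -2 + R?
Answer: 34250 + 6*I*sqrt(3) ≈ 34250.0 + 10.392*I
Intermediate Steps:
Z(o, N) = 685*o
G(-3*t(7, -4)) + Z(50, 230) = sqrt(-93 - 3*(-2 + 7)) + 685*50 = sqrt(-93 - 3*5) + 34250 = sqrt(-93 - 15) + 34250 = sqrt(-108) + 34250 = 6*I*sqrt(3) + 34250 = 34250 + 6*I*sqrt(3)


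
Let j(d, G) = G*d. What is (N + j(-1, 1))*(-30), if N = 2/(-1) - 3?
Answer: 180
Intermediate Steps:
N = -5 (N = 2*(-1) - 3 = -2 - 3 = -5)
(N + j(-1, 1))*(-30) = (-5 + 1*(-1))*(-30) = (-5 - 1)*(-30) = -6*(-30) = 180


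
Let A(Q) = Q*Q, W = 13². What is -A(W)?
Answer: -28561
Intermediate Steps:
W = 169
A(Q) = Q²
-A(W) = -1*169² = -1*28561 = -28561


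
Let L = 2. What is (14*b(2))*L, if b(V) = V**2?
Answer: 112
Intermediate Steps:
(14*b(2))*L = (14*2**2)*2 = (14*4)*2 = 56*2 = 112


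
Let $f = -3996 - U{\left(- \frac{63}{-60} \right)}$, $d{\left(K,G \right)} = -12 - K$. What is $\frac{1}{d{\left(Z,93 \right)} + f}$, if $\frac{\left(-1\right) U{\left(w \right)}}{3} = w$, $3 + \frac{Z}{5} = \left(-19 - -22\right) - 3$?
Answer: $- \frac{20}{79797} \approx -0.00025064$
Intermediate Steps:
$Z = -15$ ($Z = -15 + 5 \left(\left(-19 - -22\right) - 3\right) = -15 + 5 \left(\left(-19 + 22\right) - 3\right) = -15 + 5 \left(3 - 3\right) = -15 + 5 \cdot 0 = -15 + 0 = -15$)
$U{\left(w \right)} = - 3 w$
$f = - \frac{79857}{20}$ ($f = -3996 - - 3 \left(- \frac{63}{-60}\right) = -3996 - - 3 \left(\left(-63\right) \left(- \frac{1}{60}\right)\right) = -3996 - \left(-3\right) \frac{21}{20} = -3996 - - \frac{63}{20} = -3996 + \frac{63}{20} = - \frac{79857}{20} \approx -3992.9$)
$\frac{1}{d{\left(Z,93 \right)} + f} = \frac{1}{\left(-12 - -15\right) - \frac{79857}{20}} = \frac{1}{\left(-12 + 15\right) - \frac{79857}{20}} = \frac{1}{3 - \frac{79857}{20}} = \frac{1}{- \frac{79797}{20}} = - \frac{20}{79797}$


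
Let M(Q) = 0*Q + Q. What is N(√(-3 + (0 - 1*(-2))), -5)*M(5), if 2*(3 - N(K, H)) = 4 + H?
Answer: 35/2 ≈ 17.500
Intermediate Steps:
M(Q) = Q (M(Q) = 0 + Q = Q)
N(K, H) = 1 - H/2 (N(K, H) = 3 - (4 + H)/2 = 3 + (-2 - H/2) = 1 - H/2)
N(√(-3 + (0 - 1*(-2))), -5)*M(5) = (1 - ½*(-5))*5 = (1 + 5/2)*5 = (7/2)*5 = 35/2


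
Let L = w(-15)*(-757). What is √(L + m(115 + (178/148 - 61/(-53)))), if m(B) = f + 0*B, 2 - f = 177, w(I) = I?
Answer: 2*√2795 ≈ 105.74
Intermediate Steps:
f = -175 (f = 2 - 1*177 = 2 - 177 = -175)
m(B) = -175 (m(B) = -175 + 0*B = -175 + 0 = -175)
L = 11355 (L = -15*(-757) = 11355)
√(L + m(115 + (178/148 - 61/(-53)))) = √(11355 - 175) = √11180 = 2*√2795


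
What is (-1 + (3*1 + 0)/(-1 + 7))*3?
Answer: -3/2 ≈ -1.5000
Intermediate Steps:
(-1 + (3*1 + 0)/(-1 + 7))*3 = (-1 + (3 + 0)/6)*3 = (-1 + 3*(⅙))*3 = (-1 + ½)*3 = -½*3 = -3/2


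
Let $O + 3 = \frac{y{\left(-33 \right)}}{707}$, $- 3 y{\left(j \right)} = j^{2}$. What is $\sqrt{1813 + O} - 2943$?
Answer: $-2943 + \frac{\sqrt{904470049}}{707} \approx -2900.5$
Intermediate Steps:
$y{\left(j \right)} = - \frac{j^{2}}{3}$
$O = - \frac{2484}{707}$ ($O = -3 + \frac{\left(- \frac{1}{3}\right) \left(-33\right)^{2}}{707} = -3 + \left(- \frac{1}{3}\right) 1089 \cdot \frac{1}{707} = -3 - \frac{363}{707} = - \frac{2484}{707} \approx -3.5134$)
$\sqrt{1813 + O} - 2943 = \sqrt{1813 - \frac{2484}{707}} - 2943 = \sqrt{\frac{1279307}{707}} - 2943 = \frac{\sqrt{904470049}}{707} - 2943 = -2943 + \frac{\sqrt{904470049}}{707}$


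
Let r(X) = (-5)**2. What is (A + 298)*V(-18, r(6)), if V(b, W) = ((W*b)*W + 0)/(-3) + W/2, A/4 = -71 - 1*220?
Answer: -3258325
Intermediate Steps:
A = -1164 (A = 4*(-71 - 1*220) = 4*(-71 - 220) = 4*(-291) = -1164)
r(X) = 25
V(b, W) = W/2 - b*W**2/3 (V(b, W) = (b*W**2 + 0)*(-1/3) + W*(1/2) = (b*W**2)*(-1/3) + W/2 = -b*W**2/3 + W/2 = W/2 - b*W**2/3)
(A + 298)*V(-18, r(6)) = (-1164 + 298)*((1/6)*25*(3 - 2*25*(-18))) = -433*25*(3 + 900)/3 = -433*25*903/3 = -866*7525/2 = -3258325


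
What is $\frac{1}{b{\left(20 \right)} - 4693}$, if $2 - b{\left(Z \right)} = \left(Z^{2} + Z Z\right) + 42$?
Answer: $- \frac{1}{5533} \approx -0.00018073$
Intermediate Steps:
$b{\left(Z \right)} = -40 - 2 Z^{2}$ ($b{\left(Z \right)} = 2 - \left(\left(Z^{2} + Z Z\right) + 42\right) = 2 - \left(\left(Z^{2} + Z^{2}\right) + 42\right) = 2 - \left(2 Z^{2} + 42\right) = 2 - \left(42 + 2 Z^{2}\right) = -40 - 2 Z^{2}$)
$\frac{1}{b{\left(20 \right)} - 4693} = \frac{1}{\left(-40 - 2 \cdot 20^{2}\right) - 4693} = \frac{1}{\left(-40 - 800\right) - 4693} = \frac{1}{-840 - 4693} = \frac{1}{-5533} = - \frac{1}{5533}$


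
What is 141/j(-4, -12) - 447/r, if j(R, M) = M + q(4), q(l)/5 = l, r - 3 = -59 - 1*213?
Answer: 41505/2152 ≈ 19.287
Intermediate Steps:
r = -269 (r = 3 + (-59 - 1*213) = 3 + (-59 - 213) = 3 - 272 = -269)
q(l) = 5*l
j(R, M) = 20 + M (j(R, M) = M + 5*4 = M + 20 = 20 + M)
141/j(-4, -12) - 447/r = 141/(20 - 12) - 447/(-269) = 141/8 - 447*(-1/269) = 141*(1/8) + 447/269 = 141/8 + 447/269 = 41505/2152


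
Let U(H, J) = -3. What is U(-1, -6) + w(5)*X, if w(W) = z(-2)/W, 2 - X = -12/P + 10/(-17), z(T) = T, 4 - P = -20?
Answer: -72/17 ≈ -4.2353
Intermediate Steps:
P = 24 (P = 4 - 1*(-20) = 4 + 20 = 24)
X = 105/34 (X = 2 - (-12/24 + 10/(-17)) = 2 - (-12*1/24 + 10*(-1/17)) = 2 - (-½ - 10/17) = 2 - 1*(-37/34) = 2 + 37/34 = 105/34 ≈ 3.0882)
w(W) = -2/W
U(-1, -6) + w(5)*X = -3 - 2/5*(105/34) = -3 - 2*⅕*(105/34) = -3 - ⅖*105/34 = -3 - 21/17 = -72/17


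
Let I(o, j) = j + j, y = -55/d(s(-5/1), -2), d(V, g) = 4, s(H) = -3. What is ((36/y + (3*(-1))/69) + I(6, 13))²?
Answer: 871607529/1600225 ≈ 544.68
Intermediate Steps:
y = -55/4 ≈ -13.750
I(o, j) = 2*j
((36/y + (3*(-1))/69) + I(6, 13))² = ((36/(-55/4) + (3*(-1))/69) + 2*13)² = ((36*(-4/55) - 3*1/69) + 26)² = ((-144/55 - 1/23) + 26)² = (-3367/1265 + 26)² = (29523/1265)² = 871607529/1600225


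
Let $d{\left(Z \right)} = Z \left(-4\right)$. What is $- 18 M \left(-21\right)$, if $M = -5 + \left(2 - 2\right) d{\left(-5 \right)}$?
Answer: $-1890$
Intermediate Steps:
$d{\left(Z \right)} = - 4 Z$
$M = -5$ ($M = -5 + \left(2 - 2\right) \left(\left(-4\right) \left(-5\right)\right) = -5 + 0 \cdot 20 = -5 + 0 = -5$)
$- 18 M \left(-21\right) = \left(-18\right) \left(-5\right) \left(-21\right) = 90 \left(-21\right) = -1890$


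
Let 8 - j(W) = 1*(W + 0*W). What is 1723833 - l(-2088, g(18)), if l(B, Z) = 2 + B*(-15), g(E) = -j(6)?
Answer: 1692511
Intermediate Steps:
j(W) = 8 - W (j(W) = 8 - (W + 0*W) = 8 - (W + 0) = 8 - W)
g(E) = -2 (g(E) = -(8 - 1*6) = -(8 - 6) = -1*2 = -2)
l(B, Z) = 2 - 15*B
1723833 - l(-2088, g(18)) = 1723833 - (2 - 15*(-2088)) = 1723833 - (2 + 31320) = 1723833 - 1*31322 = 1723833 - 31322 = 1692511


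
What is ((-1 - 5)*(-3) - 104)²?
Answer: 7396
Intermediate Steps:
((-1 - 5)*(-3) - 104)² = (-6*(-3) - 104)² = (18 - 104)² = (-86)² = 7396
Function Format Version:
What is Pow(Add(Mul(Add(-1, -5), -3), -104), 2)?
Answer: 7396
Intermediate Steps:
Pow(Add(Mul(Add(-1, -5), -3), -104), 2) = Pow(Add(Mul(-6, -3), -104), 2) = Pow(Add(18, -104), 2) = Pow(-86, 2) = 7396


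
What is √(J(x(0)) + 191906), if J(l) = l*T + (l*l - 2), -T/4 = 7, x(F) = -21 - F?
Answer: 3*√21437 ≈ 439.24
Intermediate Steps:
T = -28 (T = -4*7 = -28)
J(l) = -2 + l² - 28*l (J(l) = l*(-28) + (l*l - 2) = -28*l + (l² - 2) = -28*l + (-2 + l²) = -2 + l² - 28*l)
√(J(x(0)) + 191906) = √((-2 + (-21 - 1*0)² - 28*(-21 - 1*0)) + 191906) = √((-2 + (-21 + 0)² - 28*(-21 + 0)) + 191906) = √((-2 + (-21)² - 28*(-21)) + 191906) = √((-2 + 441 + 588) + 191906) = √(1027 + 191906) = √192933 = 3*√21437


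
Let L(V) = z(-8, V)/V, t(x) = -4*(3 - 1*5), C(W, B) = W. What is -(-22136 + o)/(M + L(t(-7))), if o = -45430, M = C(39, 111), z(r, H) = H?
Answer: 33783/20 ≈ 1689.2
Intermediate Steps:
M = 39
t(x) = 8 (t(x) = -4*(3 - 5) = -4*(-2) = 8)
L(V) = 1 (L(V) = V/V = 1)
-(-22136 + o)/(M + L(t(-7))) = -(-22136 - 45430)/(39 + 1) = -(-67566)/40 = -1*(-33783/20) = 33783/20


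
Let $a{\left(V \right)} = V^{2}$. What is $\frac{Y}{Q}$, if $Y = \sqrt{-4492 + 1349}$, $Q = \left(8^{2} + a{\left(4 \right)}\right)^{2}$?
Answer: $\frac{i \sqrt{3143}}{6400} \approx 0.0087598 i$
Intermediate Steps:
$Q = 6400$ ($Q = \left(8^{2} + 4^{2}\right)^{2} = \left(64 + 16\right)^{2} = 80^{2} = 6400$)
$Y = i \sqrt{3143}$ ($Y = \sqrt{-3143} = i \sqrt{3143} \approx 56.062 i$)
$\frac{Y}{Q} = \frac{i \sqrt{3143}}{6400}$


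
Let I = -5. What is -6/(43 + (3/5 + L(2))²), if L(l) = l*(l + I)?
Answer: -75/902 ≈ -0.083149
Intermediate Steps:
L(l) = l*(-5 + l) (L(l) = l*(l - 5) = l*(-5 + l))
-6/(43 + (3/5 + L(2))²) = -6/(43 + (3/5 + 2*(-5 + 2))²) = -6/(43 + (3*(⅕) + 2*(-3))²) = -6/(43 + (⅗ - 6)²) = -6/(43 + (-27/5)²) = -6/(43 + 729/25) = -6/(1804/25) = (25/1804)*(-6) = -75/902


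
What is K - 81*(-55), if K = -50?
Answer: 4405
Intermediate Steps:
K - 81*(-55) = -50 - 81*(-55) = -50 + 4455 = 4405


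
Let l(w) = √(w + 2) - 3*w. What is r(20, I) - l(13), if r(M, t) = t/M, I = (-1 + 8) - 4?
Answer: 783/20 - √15 ≈ 35.277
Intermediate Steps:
I = 3 (I = 7 - 4 = 3)
l(w) = √(2 + w) - 3*w
r(20, I) - l(13) = 3/20 - (√(2 + 13) - 3*13) = 3*(1/20) - (√15 - 39) = 3/20 - (-39 + √15) = 3/20 + (39 - √15) = 783/20 - √15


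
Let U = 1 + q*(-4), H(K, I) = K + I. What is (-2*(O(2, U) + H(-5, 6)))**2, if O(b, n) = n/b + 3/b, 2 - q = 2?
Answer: 36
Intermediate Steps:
q = 0 (q = 2 - 1*2 = 2 - 2 = 0)
H(K, I) = I + K
U = 1 (U = 1 + 0*(-4) = 1 + 0 = 1)
O(b, n) = 3/b + n/b
(-2*(O(2, U) + H(-5, 6)))**2 = (-2*((3 + 1)/2 + (6 - 5)))**2 = (-2*((1/2)*4 + 1))**2 = (-2*(2 + 1))**2 = (-2*3)**2 = (-6)**2 = 36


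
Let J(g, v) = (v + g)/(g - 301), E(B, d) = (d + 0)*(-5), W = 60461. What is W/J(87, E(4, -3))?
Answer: -6469327/51 ≈ -1.2685e+5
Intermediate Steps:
E(B, d) = -5*d (E(B, d) = d*(-5) = -5*d)
J(g, v) = (g + v)/(-301 + g)
W/J(87, E(4, -3)) = 60461/(((87 - 5*(-3))/(-301 + 87))) = 60461/(((87 + 15)/(-214))) = 60461/((-1/214*102)) = 60461/(-51/107) = 60461*(-107/51) = -6469327/51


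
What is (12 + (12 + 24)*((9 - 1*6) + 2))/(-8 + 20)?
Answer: 16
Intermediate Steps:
(12 + (12 + 24)*((9 - 1*6) + 2))/(-8 + 20) = (12 + 36*((9 - 6) + 2))/12 = (12 + 36*(3 + 2))/12 = (12 + 36*5)/12 = (12 + 180)/12 = (1/12)*192 = 16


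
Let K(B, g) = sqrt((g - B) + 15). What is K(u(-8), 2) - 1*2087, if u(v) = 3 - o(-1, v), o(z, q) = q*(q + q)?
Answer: -2087 + sqrt(142) ≈ -2075.1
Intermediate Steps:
o(z, q) = 2*q**2 (o(z, q) = q*(2*q) = 2*q**2)
u(v) = 3 - 2*v**2
K(B, g) = sqrt(15 + g - B)
K(u(-8), 2) - 1*2087 = sqrt(15 + 2 - (3 - 2*(-8)**2)) - 1*2087 = sqrt(15 + 2 - (3 - 2*64)) - 2087 = sqrt(15 + 2 - (3 - 128)) - 2087 = sqrt(15 + 2 - 1*(-125)) - 2087 = sqrt(15 + 2 + 125) - 2087 = sqrt(142) - 2087 = -2087 + sqrt(142)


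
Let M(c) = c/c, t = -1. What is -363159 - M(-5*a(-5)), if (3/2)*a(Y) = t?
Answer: -363160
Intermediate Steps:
a(Y) = -2/3 (a(Y) = (2/3)*(-1) = -2/3)
M(c) = 1
-363159 - M(-5*a(-5)) = -363159 - 1*1 = -363159 - 1 = -363160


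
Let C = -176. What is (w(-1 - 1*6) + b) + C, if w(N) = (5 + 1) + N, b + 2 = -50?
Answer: -229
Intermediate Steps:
b = -52 (b = -2 - 50 = -52)
w(N) = 6 + N
(w(-1 - 1*6) + b) + C = ((6 + (-1 - 1*6)) - 52) - 176 = ((6 + (-1 - 6)) - 52) - 176 = ((6 - 7) - 52) - 176 = (-1 - 52) - 176 = -53 - 176 = -229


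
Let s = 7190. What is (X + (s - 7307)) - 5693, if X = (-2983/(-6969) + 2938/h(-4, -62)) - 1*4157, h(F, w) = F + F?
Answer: -288065621/27876 ≈ -10334.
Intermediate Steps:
h(F, w) = 2*F
X = -126106061/27876 (X = (-2983/(-6969) + 2938/((2*(-4)))) - 1*4157 = (-2983*(-1/6969) + 2938/(-8)) - 4157 = (2983/6969 + 2938*(-1/8)) - 4157 = (2983/6969 - 1469/4) - 4157 = -10225529/27876 - 4157 = -126106061/27876 ≈ -4523.8)
(X + (s - 7307)) - 5693 = (-126106061/27876 + (7190 - 7307)) - 5693 = (-126106061/27876 - 117) - 5693 = -129367553/27876 - 5693 = -288065621/27876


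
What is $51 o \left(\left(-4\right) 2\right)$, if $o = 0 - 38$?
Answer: $15504$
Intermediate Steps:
$o = -38$ ($o = 0 - 38 = -38$)
$51 o \left(\left(-4\right) 2\right) = 51 \left(-38\right) \left(\left(-4\right) 2\right) = \left(-1938\right) \left(-8\right) = 15504$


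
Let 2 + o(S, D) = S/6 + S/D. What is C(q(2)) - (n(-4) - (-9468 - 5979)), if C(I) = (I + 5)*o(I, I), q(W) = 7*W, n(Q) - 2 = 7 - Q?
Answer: -46304/3 ≈ -15435.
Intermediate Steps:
o(S, D) = -2 + S/6 + S/D (o(S, D) = -2 + (S/6 + S/D) = -2 + S/6 + S/D)
n(Q) = 9 - Q (n(Q) = 2 + (7 - Q) = 9 - Q)
C(I) = (-1 + I/6)*(5 + I) (C(I) = (I + 5)*(-2 + I/6 + I/I) = (5 + I)*(-2 + I/6 + 1) = (5 + I)*(-1 + I/6) = (-1 + I/6)*(5 + I))
C(q(2)) - (n(-4) - (-9468 - 5979)) = (-6 + 7*2)*(5 + 7*2)/6 - ((9 - 1*(-4)) - (-9468 - 5979)) = (-6 + 14)*(5 + 14)/6 - ((9 + 4) - 1*(-15447)) = (⅙)*8*19 - (13 + 15447) = 76/3 - 1*15460 = 76/3 - 15460 = -46304/3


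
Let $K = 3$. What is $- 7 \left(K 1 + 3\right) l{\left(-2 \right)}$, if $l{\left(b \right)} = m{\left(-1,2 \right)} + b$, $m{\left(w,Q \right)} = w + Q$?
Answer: $42$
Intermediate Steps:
$m{\left(w,Q \right)} = Q + w$
$l{\left(b \right)} = 1 + b$ ($l{\left(b \right)} = \left(2 - 1\right) + b = 1 + b$)
$- 7 \left(K 1 + 3\right) l{\left(-2 \right)} = - 7 \left(3 \cdot 1 + 3\right) \left(1 - 2\right) = - 7 \left(3 + 3\right) \left(-1\right) = \left(-7\right) 6 \left(-1\right) = \left(-42\right) \left(-1\right) = 42$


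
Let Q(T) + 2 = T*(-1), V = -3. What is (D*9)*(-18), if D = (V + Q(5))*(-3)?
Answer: -4860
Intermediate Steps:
Q(T) = -2 - T (Q(T) = -2 + T*(-1) = -2 - T)
D = 30 (D = (-3 + (-2 - 1*5))*(-3) = (-3 + (-2 - 5))*(-3) = (-3 - 7)*(-3) = -10*(-3) = 30)
(D*9)*(-18) = (30*9)*(-18) = 270*(-18) = -4860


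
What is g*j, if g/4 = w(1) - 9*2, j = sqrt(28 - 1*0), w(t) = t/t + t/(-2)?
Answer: -140*sqrt(7) ≈ -370.41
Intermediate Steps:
w(t) = 1 - t/2 (w(t) = 1 + t*(-1/2) = 1 - t/2)
j = 2*sqrt(7) (j = sqrt(28 + 0) = sqrt(28) = 2*sqrt(7) ≈ 5.2915)
g = -70 (g = 4*((1 - 1/2*1) - 9*2) = 4*((1 - 1/2) - 18) = 4*(1/2 - 18) = 4*(-35/2) = -70)
g*j = -140*sqrt(7)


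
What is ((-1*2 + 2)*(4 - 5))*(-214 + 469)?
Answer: 0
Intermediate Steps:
((-1*2 + 2)*(4 - 5))*(-214 + 469) = ((-2 + 2)*(-1))*255 = (0*(-1))*255 = 0*255 = 0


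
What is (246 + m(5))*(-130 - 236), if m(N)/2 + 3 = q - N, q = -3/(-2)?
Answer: -85278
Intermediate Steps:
q = 3/2 (q = -3*(-½) = 3/2 ≈ 1.5000)
m(N) = -3 - 2*N (m(N) = -6 + 2*(3/2 - N) = -6 + (3 - 2*N) = -3 - 2*N)
(246 + m(5))*(-130 - 236) = (246 + (-3 - 2*5))*(-130 - 236) = (246 + (-3 - 10))*(-366) = (246 - 13)*(-366) = 233*(-366) = -85278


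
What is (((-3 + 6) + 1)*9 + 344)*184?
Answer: 69920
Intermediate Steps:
(((-3 + 6) + 1)*9 + 344)*184 = ((3 + 1)*9 + 344)*184 = (4*9 + 344)*184 = (36 + 344)*184 = 380*184 = 69920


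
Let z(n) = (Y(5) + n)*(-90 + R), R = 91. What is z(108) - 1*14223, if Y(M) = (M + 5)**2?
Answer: -14015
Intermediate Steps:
Y(M) = (5 + M)**2
z(n) = 100 + n (z(n) = ((5 + 5)**2 + n)*(-90 + 91) = (10**2 + n)*1 = (100 + n)*1 = 100 + n)
z(108) - 1*14223 = (100 + 108) - 1*14223 = 208 - 14223 = -14015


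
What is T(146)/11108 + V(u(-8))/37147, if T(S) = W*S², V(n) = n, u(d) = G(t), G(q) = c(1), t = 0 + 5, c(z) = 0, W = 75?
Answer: 399675/2777 ≈ 143.92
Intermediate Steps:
t = 5
G(q) = 0
u(d) = 0
T(S) = 75*S²
T(146)/11108 + V(u(-8))/37147 = (75*146²)/11108 + 0/37147 = (75*21316)*(1/11108) + 0*(1/37147) = 1598700*(1/11108) + 0 = 399675/2777 + 0 = 399675/2777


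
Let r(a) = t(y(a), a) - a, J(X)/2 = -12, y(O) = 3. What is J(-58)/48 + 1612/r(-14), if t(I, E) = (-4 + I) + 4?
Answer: 3207/34 ≈ 94.323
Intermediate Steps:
t(I, E) = I
J(X) = -24 (J(X) = 2*(-12) = -24)
r(a) = 3 - a
J(-58)/48 + 1612/r(-14) = -24/48 + 1612/(3 - 1*(-14)) = -24*1/48 + 1612/(3 + 14) = -½ + 1612/17 = 3207/34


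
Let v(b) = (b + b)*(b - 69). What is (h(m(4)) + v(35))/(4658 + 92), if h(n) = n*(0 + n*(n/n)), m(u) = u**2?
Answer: -1062/2375 ≈ -0.44716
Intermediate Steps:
v(b) = 2*b*(-69 + b) (v(b) = (2*b)*(-69 + b) = 2*b*(-69 + b))
h(n) = n**2 (h(n) = n*(0 + n*1) = n*(0 + n) = n*n = n**2)
(h(m(4)) + v(35))/(4658 + 92) = ((4**2)**2 + 2*35*(-69 + 35))/(4658 + 92) = (16**2 + 2*35*(-34))/4750 = (256 - 2380)*(1/4750) = -2124*1/4750 = -1062/2375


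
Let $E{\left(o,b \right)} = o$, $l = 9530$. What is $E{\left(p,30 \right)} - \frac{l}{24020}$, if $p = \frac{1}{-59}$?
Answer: $- \frac{58629}{141718} \approx -0.4137$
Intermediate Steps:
$p = - \frac{1}{59} \approx -0.016949$
$E{\left(p,30 \right)} - \frac{l}{24020} = - \frac{1}{59} - \frac{9530}{24020} = - \frac{1}{59} - 9530 \cdot \frac{1}{24020} = - \frac{1}{59} - \frac{953}{2402} = - \frac{58629}{141718}$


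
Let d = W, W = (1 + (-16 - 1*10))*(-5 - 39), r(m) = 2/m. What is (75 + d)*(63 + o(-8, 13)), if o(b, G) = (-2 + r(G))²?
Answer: 13187025/169 ≈ 78030.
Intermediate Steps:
o(b, G) = (-2 + 2/G)²
W = 1100 (W = (1 + (-16 - 10))*(-44) = (1 - 26)*(-44) = -25*(-44) = 1100)
d = 1100
(75 + d)*(63 + o(-8, 13)) = (75 + 1100)*(63 + 4*(-1 + 13)²/13²) = 1175*(63 + 4*(1/169)*12²) = 1175*(63 + 4*(1/169)*144) = 1175*(63 + 576/169) = 1175*(11223/169) = 13187025/169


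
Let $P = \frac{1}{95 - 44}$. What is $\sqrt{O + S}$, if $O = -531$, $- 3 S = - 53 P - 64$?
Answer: $\frac{i \sqrt{1324742}}{51} \approx 22.568 i$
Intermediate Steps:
$P = \frac{1}{51}$ ($P = \frac{1}{95 - 44} = \frac{1}{51} \approx 0.019608$)
$S = \frac{3317}{153}$ ($S = - \frac{\left(-53\right) \frac{1}{51} - 64}{3} = - \frac{- \frac{53}{51} - 64}{3} = \left(- \frac{1}{3}\right) \left(- \frac{3317}{51}\right) = \frac{3317}{153} \approx 21.68$)
$\sqrt{O + S} = \sqrt{-531 + \frac{3317}{153}} = \sqrt{- \frac{77926}{153}} = \frac{i \sqrt{1324742}}{51}$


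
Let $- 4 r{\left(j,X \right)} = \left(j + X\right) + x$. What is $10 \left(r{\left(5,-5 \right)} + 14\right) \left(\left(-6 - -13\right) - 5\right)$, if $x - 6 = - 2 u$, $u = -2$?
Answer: $230$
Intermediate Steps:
$x = 10$ ($x = 6 - -4 = 6 + 4 = 10$)
$r{\left(j,X \right)} = - \frac{5}{2} - \frac{X}{4} - \frac{j}{4}$ ($r{\left(j,X \right)} = - \frac{\left(j + X\right) + 10}{4} = - \frac{\left(X + j\right) + 10}{4} = - \frac{10 + X + j}{4} = - \frac{5}{2} - \frac{X}{4} - \frac{j}{4}$)
$10 \left(r{\left(5,-5 \right)} + 14\right) \left(\left(-6 - -13\right) - 5\right) = 10 \left(\left(- \frac{5}{2} - - \frac{5}{4} - \frac{5}{4}\right) + 14\right) \left(\left(-6 - -13\right) - 5\right) = 10 \left(\left(- \frac{5}{2} + \frac{5}{4} - \frac{5}{4}\right) + 14\right) \left(\left(-6 + 13\right) - 5\right) = 10 \left(- \frac{5}{2} + 14\right) \left(7 - 5\right) = 10 \cdot \frac{23}{2} \cdot 2 = 10 \cdot 23 = 230$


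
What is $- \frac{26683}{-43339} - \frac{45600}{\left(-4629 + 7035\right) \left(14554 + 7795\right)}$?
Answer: $\frac{238802308767}{388401907711} \approx 0.61483$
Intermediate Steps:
$- \frac{26683}{-43339} - \frac{45600}{\left(-4629 + 7035\right) \left(14554 + 7795\right)} = \left(-26683\right) \left(- \frac{1}{43339}\right) - \frac{45600}{2406 \cdot 22349} = \frac{26683}{43339} - \frac{45600}{53771694} = \frac{26683}{43339} - \frac{7600}{8961949} = \frac{238802308767}{388401907711}$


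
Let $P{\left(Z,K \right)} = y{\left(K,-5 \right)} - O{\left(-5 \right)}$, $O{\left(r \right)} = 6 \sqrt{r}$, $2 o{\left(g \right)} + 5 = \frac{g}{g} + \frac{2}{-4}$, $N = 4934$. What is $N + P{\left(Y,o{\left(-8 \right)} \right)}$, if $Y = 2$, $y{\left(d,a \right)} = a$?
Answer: $4929 - 6 i \sqrt{5} \approx 4929.0 - 13.416 i$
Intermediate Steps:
$o{\left(g \right)} = - \frac{9}{4}$ ($o{\left(g \right)} = - \frac{5}{2} + \frac{\frac{g}{g} + \frac{2}{-4}}{2} = - \frac{5}{2} + \frac{1 + 2 \left(- \frac{1}{4}\right)}{2} = - \frac{5}{2} + \frac{1 - \frac{1}{2}}{2} = - \frac{5}{2} + \frac{1}{2} \cdot \frac{1}{2} = - \frac{5}{2} + \frac{1}{4} = - \frac{9}{4}$)
$P{\left(Z,K \right)} = -5 - 6 i \sqrt{5}$ ($P{\left(Z,K \right)} = -5 - 6 \sqrt{-5} = -5 - 6 i \sqrt{5}$)
$N + P{\left(Y,o{\left(-8 \right)} \right)} = 4934 - \left(5 + 6 i \sqrt{5}\right) = 4929 - 6 i \sqrt{5}$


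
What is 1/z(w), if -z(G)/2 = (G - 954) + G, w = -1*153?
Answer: 1/2520 ≈ 0.00039683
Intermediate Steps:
w = -153
z(G) = 1908 - 4*G (z(G) = -2*((G - 954) + G) = -2*((-954 + G) + G) = -2*(-954 + 2*G) = 1908 - 4*G)
1/z(w) = 1/(1908 - 4*(-153)) = 1/(1908 + 612) = 1/2520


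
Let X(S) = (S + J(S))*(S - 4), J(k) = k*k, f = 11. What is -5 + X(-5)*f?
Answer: -1985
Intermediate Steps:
J(k) = k²
X(S) = (-4 + S)*(S + S²) (X(S) = (S + S²)*(S - 4) = (S + S²)*(-4 + S) = (-4 + S)*(S + S²))
-5 + X(-5)*f = -5 - 5*(-4 + (-5)² - 3*(-5))*11 = -5 - 5*(-4 + 25 + 15)*11 = -5 - 5*36*11 = -5 - 180*11 = -5 - 1980 = -1985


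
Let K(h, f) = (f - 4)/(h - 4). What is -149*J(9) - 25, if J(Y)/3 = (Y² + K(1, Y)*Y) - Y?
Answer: -25504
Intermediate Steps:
K(h, f) = (-4 + f)/(-4 + h)
J(Y) = -3*Y + 3*Y² + 3*Y*(4/3 - Y/3) (J(Y) = 3*((Y² + ((-4 + Y)/(-4 + 1))*Y) - Y) = 3*((Y² + ((-4 + Y)/(-3))*Y) - Y) = 3*((Y² + (-(-4 + Y)/3)*Y) - Y) = 3*((Y² + (4/3 - Y/3)*Y) - Y) = 3*((Y² + Y*(4/3 - Y/3)) - Y) = 3*(Y² - Y + Y*(4/3 - Y/3)) = -3*Y + 3*Y² + 3*Y*(4/3 - Y/3))
-149*J(9) - 25 = -1341*(1 + 2*9) - 25 = -1341*(1 + 18) - 25 = -1341*19 - 25 = -149*171 - 25 = -25479 - 25 = -25504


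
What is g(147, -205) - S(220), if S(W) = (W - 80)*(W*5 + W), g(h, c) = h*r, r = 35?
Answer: -179655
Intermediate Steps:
g(h, c) = 35*h (g(h, c) = h*35 = 35*h)
S(W) = 6*W*(-80 + W) (S(W) = (-80 + W)*(5*W + W) = (-80 + W)*(6*W) = 6*W*(-80 + W))
g(147, -205) - S(220) = 35*147 - 6*220*(-80 + 220) = 5145 - 6*220*140 = 5145 - 1*184800 = 5145 - 184800 = -179655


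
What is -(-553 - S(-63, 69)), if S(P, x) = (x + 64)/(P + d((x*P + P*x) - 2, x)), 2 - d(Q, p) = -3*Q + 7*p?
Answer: 14727363/26632 ≈ 553.00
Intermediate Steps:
d(Q, p) = 2 - 7*p + 3*Q (d(Q, p) = 2 - (-3*Q + 7*p) = 2 + (-7*p + 3*Q) = 2 - 7*p + 3*Q)
S(P, x) = (64 + x)/(-4 + P - 7*x + 6*P*x) (S(P, x) = (x + 64)/(P + (2 - 7*x + 3*((x*P + P*x) - 2))) = (64 + x)/(P + (2 - 7*x + 3*((P*x + P*x) - 2))) = (64 + x)/(P + (2 - 7*x + 3*(2*P*x - 2))) = (64 + x)/(P + (2 - 7*x + 3*(-2 + 2*P*x))) = (64 + x)/(P + (2 - 7*x + (-6 + 6*P*x))) = (64 + x)/(P + (-4 - 7*x + 6*P*x)) = (64 + x)/(-4 + P - 7*x + 6*P*x))
-(-553 - S(-63, 69)) = -(-553 - (64 + 69)/(-4 - 63 - 7*69 + 6*(-63)*69)) = -(-553 - 133/(-4 - 63 - 483 - 26082)) = -(-553 - 133/(-26632)) = -(-553 - (-1)*133/26632) = -(-553 - 1*(-133/26632)) = -(-553 + 133/26632) = -1*(-14727363/26632) = 14727363/26632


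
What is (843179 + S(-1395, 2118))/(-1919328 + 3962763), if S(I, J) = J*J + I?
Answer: 5327708/2043435 ≈ 2.6072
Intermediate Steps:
S(I, J) = I + J² (S(I, J) = J² + I = I + J²)
(843179 + S(-1395, 2118))/(-1919328 + 3962763) = (843179 + (-1395 + 2118²))/(-1919328 + 3962763) = (843179 + (-1395 + 4485924))/2043435 = (843179 + 4484529)*(1/2043435) = 5327708*(1/2043435) = 5327708/2043435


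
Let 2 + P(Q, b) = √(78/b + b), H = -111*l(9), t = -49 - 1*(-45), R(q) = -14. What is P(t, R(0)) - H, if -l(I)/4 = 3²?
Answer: -3998 + I*√959/7 ≈ -3998.0 + 4.424*I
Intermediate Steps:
l(I) = -36 (l(I) = -4*3² = -4*9 = -36)
t = -4 (t = -49 + 45 = -4)
H = 3996 (H = -111*(-36) = 3996)
P(Q, b) = -2 + √(b + 78/b) (P(Q, b) = -2 + √(78/b + b) = -2 + √(b + 78/b))
P(t, R(0)) - H = (-2 + √(-14 + 78/(-14))) - 1*3996 = (-2 + √(-14 + 78*(-1/14))) - 3996 = (-2 + √(-14 - 39/7)) - 3996 = (-2 + √(-137/7)) - 3996 = (-2 + I*√959/7) - 3996 = -3998 + I*√959/7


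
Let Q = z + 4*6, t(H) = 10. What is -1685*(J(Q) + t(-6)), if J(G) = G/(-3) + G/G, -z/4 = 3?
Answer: -11795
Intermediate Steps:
z = -12 (z = -4*3 = -12)
Q = 12 (Q = -12 + 4*6 = -12 + 24 = 12)
J(G) = 1 - G/3 (J(G) = G*(-⅓) + 1 = -G/3 + 1 = 1 - G/3)
-1685*(J(Q) + t(-6)) = -1685*((1 - ⅓*12) + 10) = -1685*((1 - 4) + 10) = -1685*(-3 + 10) = -1685*7 = -11795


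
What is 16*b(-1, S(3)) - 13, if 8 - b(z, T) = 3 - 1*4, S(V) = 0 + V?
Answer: 131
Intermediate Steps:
S(V) = V
b(z, T) = 9 (b(z, T) = 8 - (3 - 1*4) = 8 - (3 - 4) = 8 - 1*(-1) = 8 + 1 = 9)
16*b(-1, S(3)) - 13 = 16*9 - 13 = 144 - 13 = 131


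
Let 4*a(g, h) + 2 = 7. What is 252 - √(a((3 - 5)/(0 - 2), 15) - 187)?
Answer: 252 - I*√743/2 ≈ 252.0 - 13.629*I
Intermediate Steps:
a(g, h) = 5/4 (a(g, h) = -½ + (¼)*7 = -½ + 7/4 = 5/4)
252 - √(a((3 - 5)/(0 - 2), 15) - 187) = 252 - √(5/4 - 187) = 252 - √(-743/4) = 252 - I*√743/2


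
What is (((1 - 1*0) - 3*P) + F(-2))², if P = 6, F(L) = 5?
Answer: 144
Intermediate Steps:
(((1 - 1*0) - 3*P) + F(-2))² = (((1 - 1*0) - 3*6) + 5)² = (((1 + 0) - 18) + 5)² = ((1 - 18) + 5)² = (-17 + 5)² = (-12)² = 144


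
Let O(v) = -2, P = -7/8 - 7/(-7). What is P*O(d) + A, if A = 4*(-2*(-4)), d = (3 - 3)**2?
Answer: 127/4 ≈ 31.750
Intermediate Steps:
d = 0 (d = 0**2 = 0)
P = 1/8 (P = -7*1/8 - 7*(-1/7) = -7/8 + 1 = 1/8 ≈ 0.12500)
A = 32 (A = 4*8 = 32)
P*O(d) + A = (1/8)*(-2) + 32 = -1/4 + 32 = 127/4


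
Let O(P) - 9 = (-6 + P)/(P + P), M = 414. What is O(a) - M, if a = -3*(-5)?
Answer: -4047/10 ≈ -404.70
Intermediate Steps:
a = 15
O(P) = 9 + (-6 + P)/(2*P) (O(P) = 9 + (-6 + P)/(P + P) = 9 + (-6 + P)/((2*P)) = 9 + (-6 + P)*(1/(2*P)) = 9 + (-6 + P)/(2*P))
O(a) - M = (19/2 - 3/15) - 1*414 = (19/2 - 3*1/15) - 414 = (19/2 - 1/5) - 414 = 93/10 - 414 = -4047/10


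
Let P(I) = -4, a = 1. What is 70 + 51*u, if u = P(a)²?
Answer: 886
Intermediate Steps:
u = 16 (u = (-4)² = 16)
70 + 51*u = 70 + 51*16 = 70 + 816 = 886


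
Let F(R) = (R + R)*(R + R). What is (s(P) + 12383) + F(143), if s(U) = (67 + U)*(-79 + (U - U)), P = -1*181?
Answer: 103185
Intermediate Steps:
P = -181
F(R) = 4*R**2 (F(R) = (2*R)*(2*R) = 4*R**2)
s(U) = -5293 - 79*U (s(U) = (67 + U)*(-79 + 0) = (67 + U)*(-79) = -5293 - 79*U)
(s(P) + 12383) + F(143) = ((-5293 - 79*(-181)) + 12383) + 4*143**2 = ((-5293 + 14299) + 12383) + 4*20449 = (9006 + 12383) + 81796 = 21389 + 81796 = 103185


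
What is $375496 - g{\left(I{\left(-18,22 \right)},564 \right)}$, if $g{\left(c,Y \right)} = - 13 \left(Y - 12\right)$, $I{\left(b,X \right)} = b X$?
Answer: $382672$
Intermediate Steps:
$I{\left(b,X \right)} = X b$
$g{\left(c,Y \right)} = 156 - 13 Y$ ($g{\left(c,Y \right)} = - 13 \left(-12 + Y\right) = 156 - 13 Y$)
$375496 - g{\left(I{\left(-18,22 \right)},564 \right)} = 375496 - \left(156 - 7332\right) = 375496 - -7176 = 375496 + 7176 = 382672$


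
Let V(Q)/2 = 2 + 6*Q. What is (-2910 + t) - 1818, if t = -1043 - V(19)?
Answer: -6003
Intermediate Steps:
V(Q) = 4 + 12*Q (V(Q) = 2*(2 + 6*Q) = 4 + 12*Q)
t = -1275 (t = -1043 - (4 + 12*19) = -1043 - (4 + 228) = -1043 - 1*232 = -1043 - 232 = -1275)
(-2910 + t) - 1818 = (-2910 - 1275) - 1818 = -4185 - 1818 = -6003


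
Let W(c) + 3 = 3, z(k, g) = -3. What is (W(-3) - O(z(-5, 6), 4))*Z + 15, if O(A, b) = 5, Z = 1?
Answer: 10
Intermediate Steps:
W(c) = 0 (W(c) = -3 + 3 = 0)
(W(-3) - O(z(-5, 6), 4))*Z + 15 = (0 - 1*5)*1 + 15 = (0 - 5)*1 + 15 = -5*1 + 15 = -5 + 15 = 10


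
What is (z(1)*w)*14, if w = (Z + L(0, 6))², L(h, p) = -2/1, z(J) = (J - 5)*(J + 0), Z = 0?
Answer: -224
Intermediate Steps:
z(J) = J*(-5 + J) (z(J) = (-5 + J)*J = J*(-5 + J))
L(h, p) = -2 (L(h, p) = -2*1 = -2)
w = 4 (w = (0 - 2)² = (-2)² = 4)
(z(1)*w)*14 = ((1*(-5 + 1))*4)*14 = ((1*(-4))*4)*14 = -4*4*14 = -16*14 = -224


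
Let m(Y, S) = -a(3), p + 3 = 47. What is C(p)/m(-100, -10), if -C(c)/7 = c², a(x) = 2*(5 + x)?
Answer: 847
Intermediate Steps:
p = 44 (p = -3 + 47 = 44)
a(x) = 10 + 2*x
C(c) = -7*c²
m(Y, S) = -16 (m(Y, S) = -(10 + 2*3) = -(10 + 6) = -1*16 = -16)
C(p)/m(-100, -10) = -7*44²/(-16) = -7*1936*(-1/16) = -13552*(-1/16) = 847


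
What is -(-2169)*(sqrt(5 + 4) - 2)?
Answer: 2169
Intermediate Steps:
-(-2169)*(sqrt(5 + 4) - 2) = -(-2169)*(sqrt(9) - 2) = -(-2169)*(3 - 2) = -(-2169) = -723*(-3) = 2169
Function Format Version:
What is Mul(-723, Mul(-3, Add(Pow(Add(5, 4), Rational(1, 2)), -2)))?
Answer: 2169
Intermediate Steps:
Mul(-723, Mul(-3, Add(Pow(Add(5, 4), Rational(1, 2)), -2))) = Mul(-723, Mul(-3, Add(Pow(9, Rational(1, 2)), -2))) = Mul(-723, Mul(-3, Add(3, -2))) = Mul(-723, Mul(-3, 1)) = Mul(-723, -3) = 2169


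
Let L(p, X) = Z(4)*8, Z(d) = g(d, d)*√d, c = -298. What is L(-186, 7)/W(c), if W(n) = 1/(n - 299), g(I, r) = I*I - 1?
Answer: -143280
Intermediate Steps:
g(I, r) = -1 + I² (g(I, r) = I² - 1 = -1 + I²)
Z(d) = √d*(-1 + d²) (Z(d) = (-1 + d²)*√d = √d*(-1 + d²))
L(p, X) = 240 (L(p, X) = (√4*(-1 + 4²))*8 = (2*(-1 + 16))*8 = (2*15)*8 = 30*8 = 240)
W(n) = 1/(-299 + n)
L(-186, 7)/W(c) = 240/(1/(-299 - 298)) = 240/(1/(-597)) = 240/(-1/597) = 240*(-597) = -143280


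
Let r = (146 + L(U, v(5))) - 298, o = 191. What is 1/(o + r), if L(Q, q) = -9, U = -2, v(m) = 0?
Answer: 1/30 ≈ 0.033333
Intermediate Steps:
r = -161 (r = (146 - 9) - 298 = 137 - 298 = -161)
1/(o + r) = 1/(191 - 161) = 1/30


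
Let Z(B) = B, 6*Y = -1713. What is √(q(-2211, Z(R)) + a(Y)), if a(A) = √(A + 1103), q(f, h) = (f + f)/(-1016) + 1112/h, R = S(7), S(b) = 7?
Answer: √(515951597 + 1580642*√3270)/1778 ≈ 13.849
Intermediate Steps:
Y = -571/2 (Y = (⅙)*(-1713) = -571/2 ≈ -285.50)
R = 7
q(f, h) = 1112/h - f/508 (q(f, h) = (2*f)*(-1/1016) + 1112/h = -f/508 + 1112/h = 1112/h - f/508)
a(A) = √(1103 + A)
√(q(-2211, Z(R)) + a(Y)) = √((1112/7 - 1/508*(-2211)) + √(1103 - 571/2)) = √((1112*(⅐) + 2211/508) + √(1635/2)) = √((1112/7 + 2211/508) + √3270/2) = √(580373/3556 + √3270/2)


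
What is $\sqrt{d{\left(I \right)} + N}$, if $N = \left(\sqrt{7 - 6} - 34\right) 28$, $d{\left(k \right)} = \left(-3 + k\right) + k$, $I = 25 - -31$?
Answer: $i \sqrt{815} \approx 28.548 i$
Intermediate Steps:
$I = 56$ ($I = 25 + 31 = 56$)
$d{\left(k \right)} = -3 + 2 k$
$N = -924$ ($N = \left(\sqrt{7 - 6} - 34\right) 28 = \left(\sqrt{1} - 34\right) 28 = \left(1 - 34\right) 28 = \left(-33\right) 28 = -924$)
$\sqrt{d{\left(I \right)} + N} = \sqrt{\left(-3 + 2 \cdot 56\right) - 924} = \sqrt{\left(-3 + 112\right) - 924} = \sqrt{109 - 924} = \sqrt{-815} = i \sqrt{815}$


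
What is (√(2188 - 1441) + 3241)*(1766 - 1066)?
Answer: 2268700 + 2100*√83 ≈ 2.2878e+6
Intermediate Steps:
(√(2188 - 1441) + 3241)*(1766 - 1066) = (√747 + 3241)*700 = (3*√83 + 3241)*700 = (3241 + 3*√83)*700 = 2268700 + 2100*√83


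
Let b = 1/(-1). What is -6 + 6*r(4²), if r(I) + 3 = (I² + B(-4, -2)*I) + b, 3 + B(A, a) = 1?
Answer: 1314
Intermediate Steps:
B(A, a) = -2 (B(A, a) = -3 + 1 = -2)
b = -1
r(I) = -4 + I² - 2*I (r(I) = -3 + ((I² - 2*I) - 1) = -3 + (-1 + I² - 2*I) = -4 + I² - 2*I)
-6 + 6*r(4²) = -6 + 6*(-4 + (4²)² - 2*4²) = -6 + 6*(-4 + 16² - 2*16) = -6 + 6*(-4 + 256 - 32) = -6 + 6*220 = -6 + 1320 = 1314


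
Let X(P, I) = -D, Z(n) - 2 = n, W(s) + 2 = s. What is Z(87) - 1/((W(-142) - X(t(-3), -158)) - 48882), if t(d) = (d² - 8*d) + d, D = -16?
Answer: 4364739/49042 ≈ 89.000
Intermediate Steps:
W(s) = -2 + s
Z(n) = 2 + n
t(d) = d² - 7*d
X(P, I) = 16 (X(P, I) = -1*(-16) = 16)
Z(87) - 1/((W(-142) - X(t(-3), -158)) - 48882) = (2 + 87) - 1/(((-2 - 142) - 1*16) - 48882) = 89 - 1/((-144 - 16) - 48882) = 89 - 1/(-160 - 48882) = 89 - 1/(-49042) = 89 - 1*(-1/49042) = 89 + 1/49042 = 4364739/49042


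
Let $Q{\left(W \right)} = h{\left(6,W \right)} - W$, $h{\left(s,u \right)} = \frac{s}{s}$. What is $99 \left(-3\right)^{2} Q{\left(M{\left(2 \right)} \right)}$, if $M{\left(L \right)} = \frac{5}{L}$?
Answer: $- \frac{2673}{2} \approx -1336.5$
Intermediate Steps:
$h{\left(s,u \right)} = 1$
$Q{\left(W \right)} = 1 - W$
$99 \left(-3\right)^{2} Q{\left(M{\left(2 \right)} \right)} = 99 \left(-3\right)^{2} \left(1 - \frac{5}{2}\right) = 99 \cdot 9 \left(1 - 5 \cdot \frac{1}{2}\right) = 891 \left(1 - \frac{5}{2}\right) = 891 \left(- \frac{3}{2}\right) = - \frac{2673}{2}$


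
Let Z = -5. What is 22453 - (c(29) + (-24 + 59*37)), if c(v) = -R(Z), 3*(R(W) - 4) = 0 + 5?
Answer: 60899/3 ≈ 20300.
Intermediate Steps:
R(W) = 17/3 (R(W) = 4 + (0 + 5)/3 = 4 + (⅓)*5 = 4 + 5/3 = 17/3)
c(v) = -17/3 (c(v) = -1*17/3 = -17/3)
22453 - (c(29) + (-24 + 59*37)) = 22453 - (-17/3 + (-24 + 59*37)) = 22453 - (-17/3 + (-24 + 2183)) = 22453 - (-17/3 + 2159) = 22453 - 1*6460/3 = 22453 - 6460/3 = 60899/3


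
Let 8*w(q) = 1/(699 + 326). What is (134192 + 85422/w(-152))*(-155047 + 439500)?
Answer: 199286233478176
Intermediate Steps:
w(q) = 1/8200 (w(q) = 1/(8*(699 + 326)) = (⅛)/1025 = (⅛)*(1/1025) = 1/8200)
(134192 + 85422/w(-152))*(-155047 + 439500) = (134192 + 85422/(1/8200))*(-155047 + 439500) = (134192 + 85422*8200)*284453 = (134192 + 700460400)*284453 = 700594592*284453 = 199286233478176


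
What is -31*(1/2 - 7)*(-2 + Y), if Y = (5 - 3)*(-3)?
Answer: -1612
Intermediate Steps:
Y = -6 (Y = 2*(-3) = -6)
-31*(1/2 - 7)*(-2 + Y) = -31*(1/2 - 7)*(-2 - 6) = -31*(½ - 7)*(-8) = -(-403)*(-8)/2 = -31*52 = -1612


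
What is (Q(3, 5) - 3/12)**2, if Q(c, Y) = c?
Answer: 121/16 ≈ 7.5625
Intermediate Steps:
(Q(3, 5) - 3/12)**2 = (3 - 3/12)**2 = (3 - 3*1/12)**2 = (3 - 1/4)**2 = (11/4)**2 = 121/16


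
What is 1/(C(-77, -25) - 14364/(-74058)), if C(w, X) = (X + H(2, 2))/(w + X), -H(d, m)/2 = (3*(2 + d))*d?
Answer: 1258986/1145227 ≈ 1.0993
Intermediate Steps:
H(d, m) = -2*d*(6 + 3*d) (H(d, m) = -2*3*(2 + d)*d = -2*(6 + 3*d)*d = -2*d*(6 + 3*d))
C(w, X) = (-48 + X)/(X + w) (C(w, X) = (X - 6*2*(2 + 2))/(w + X) = (X - 6*2*4)/(X + w) = (X - 48)/(X + w) = (-48 + X)/(X + w))
1/(C(-77, -25) - 14364/(-74058)) = 1/((-48 - 25)/(-25 - 77) - 14364/(-74058)) = 1/(-73/(-102) - 14364*(-1/74058)) = 1/(-1/102*(-73) + 2394/12343) = 1/(73/102 + 2394/12343) = 1/(1145227/1258986) = 1258986/1145227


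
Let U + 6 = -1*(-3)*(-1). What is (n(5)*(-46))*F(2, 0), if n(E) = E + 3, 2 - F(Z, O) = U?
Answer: -4048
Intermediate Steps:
U = -9 (U = -6 - 1*(-3)*(-1) = -6 + 3*(-1) = -6 - 3 = -9)
F(Z, O) = 11 (F(Z, O) = 2 - 1*(-9) = 2 + 9 = 11)
n(E) = 3 + E
(n(5)*(-46))*F(2, 0) = ((3 + 5)*(-46))*11 = (8*(-46))*11 = -368*11 = -4048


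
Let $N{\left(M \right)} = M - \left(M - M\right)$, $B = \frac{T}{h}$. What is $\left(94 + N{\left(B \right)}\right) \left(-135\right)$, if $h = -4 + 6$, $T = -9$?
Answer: $- \frac{24165}{2} \approx -12083.0$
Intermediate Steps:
$h = 2$
$B = - \frac{9}{2} \approx -4.5$
$N{\left(M \right)} = M$ ($N{\left(M \right)} = M - 0 = M + 0 = M$)
$\left(94 + N{\left(B \right)}\right) \left(-135\right) = \left(94 - \frac{9}{2}\right) \left(-135\right) = \frac{179}{2} \left(-135\right) = - \frac{24165}{2}$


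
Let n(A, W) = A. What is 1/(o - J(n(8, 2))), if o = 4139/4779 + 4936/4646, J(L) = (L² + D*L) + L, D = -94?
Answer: 11101617/7570509029 ≈ 0.0014664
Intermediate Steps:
J(L) = L² - 93*L (J(L) = (L² - 94*L) + L = L² - 93*L)
o = 21409469/11101617 (o = 4139*(1/4779) + 4936*(1/4646) = 4139/4779 + 2468/2323 = 21409469/11101617 ≈ 1.9285)
1/(o - J(n(8, 2))) = 1/(21409469/11101617 - 8*(-93 + 8)) = 1/(21409469/11101617 - 8*(-85)) = 1/(21409469/11101617 - 1*(-680)) = 1/(21409469/11101617 + 680) = 1/(7570509029/11101617) = 11101617/7570509029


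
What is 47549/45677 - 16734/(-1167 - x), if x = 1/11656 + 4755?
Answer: 12191524430525/3152938650941 ≈ 3.8667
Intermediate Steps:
x = 55424281/11656 (x = 1/11656 + 4755 = 55424281/11656 ≈ 4755.0)
47549/45677 - 16734/(-1167 - x) = 47549/45677 - 16734/(-1167 - 1*55424281/11656) = 47549*(1/45677) - 16734/(-1167 - 55424281/11656) = 47549/45677 - 16734/(-69026833/11656) = 47549/45677 - 16734*(-11656/69026833) = 47549/45677 + 195051504/69026833 = 12191524430525/3152938650941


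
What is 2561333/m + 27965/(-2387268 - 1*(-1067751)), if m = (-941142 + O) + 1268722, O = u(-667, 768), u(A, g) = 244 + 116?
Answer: 177397452319/22774863420 ≈ 7.7892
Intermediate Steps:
u(A, g) = 360
O = 360
m = 327940 (m = (-941142 + 360) + 1268722 = -940782 + 1268722 = 327940)
2561333/m + 27965/(-2387268 - 1*(-1067751)) = 2561333/327940 + 27965/(-2387268 - 1*(-1067751)) = 2561333*(1/327940) + 27965/(-2387268 + 1067751) = 134807/17260 + 27965/(-1319517) = 134807/17260 + 27965*(-1/1319517) = 134807/17260 - 27965/1319517 = 177397452319/22774863420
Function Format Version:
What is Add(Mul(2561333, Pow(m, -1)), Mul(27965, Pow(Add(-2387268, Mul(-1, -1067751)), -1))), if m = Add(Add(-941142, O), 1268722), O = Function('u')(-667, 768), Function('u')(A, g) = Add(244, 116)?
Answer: Rational(177397452319, 22774863420) ≈ 7.7892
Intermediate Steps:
Function('u')(A, g) = 360
O = 360
m = 327940 (m = Add(Add(-941142, 360), 1268722) = Add(-940782, 1268722) = 327940)
Add(Mul(2561333, Pow(m, -1)), Mul(27965, Pow(Add(-2387268, Mul(-1, -1067751)), -1))) = Add(Mul(2561333, Pow(327940, -1)), Mul(27965, Pow(Add(-2387268, Mul(-1, -1067751)), -1))) = Add(Mul(2561333, Rational(1, 327940)), Mul(27965, Pow(Add(-2387268, 1067751), -1))) = Add(Rational(134807, 17260), Mul(27965, Pow(-1319517, -1))) = Add(Rational(134807, 17260), Mul(27965, Rational(-1, 1319517))) = Add(Rational(134807, 17260), Rational(-27965, 1319517)) = Rational(177397452319, 22774863420)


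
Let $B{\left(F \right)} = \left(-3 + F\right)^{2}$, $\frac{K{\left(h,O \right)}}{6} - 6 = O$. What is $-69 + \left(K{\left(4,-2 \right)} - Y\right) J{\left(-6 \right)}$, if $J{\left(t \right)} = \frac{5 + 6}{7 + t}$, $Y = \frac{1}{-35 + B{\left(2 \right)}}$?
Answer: $\frac{6641}{34} \approx 195.32$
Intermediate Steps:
$K{\left(h,O \right)} = 36 + 6 O$
$Y = - \frac{1}{34}$ ($Y = \frac{1}{-35 + \left(-3 + 2\right)^{2}} = \frac{1}{-35 + \left(-1\right)^{2}} = \frac{1}{-35 + 1} = \frac{1}{-34} = - \frac{1}{34} \approx -0.029412$)
$J{\left(t \right)} = \frac{11}{7 + t}$
$-69 + \left(K{\left(4,-2 \right)} - Y\right) J{\left(-6 \right)} = -69 + \left(\left(36 + 6 \left(-2\right)\right) - - \frac{1}{34}\right) \frac{11}{7 - 6} = -69 + \left(\left(36 - 12\right) + \frac{1}{34}\right) \frac{11}{1} = -69 + \left(24 + \frac{1}{34}\right) 11 \cdot 1 = -69 + \frac{817}{34} \cdot 11 = -69 + \frac{8987}{34} = \frac{6641}{34}$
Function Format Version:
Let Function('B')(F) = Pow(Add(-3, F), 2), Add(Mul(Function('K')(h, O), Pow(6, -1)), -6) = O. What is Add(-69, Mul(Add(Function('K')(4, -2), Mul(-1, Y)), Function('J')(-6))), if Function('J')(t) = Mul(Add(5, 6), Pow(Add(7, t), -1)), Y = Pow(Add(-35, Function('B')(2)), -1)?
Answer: Rational(6641, 34) ≈ 195.32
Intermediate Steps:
Function('K')(h, O) = Add(36, Mul(6, O))
Y = Rational(-1, 34) (Y = Pow(Add(-35, Pow(Add(-3, 2), 2)), -1) = Pow(Add(-35, Pow(-1, 2)), -1) = Pow(Add(-35, 1), -1) = Pow(-34, -1) = Rational(-1, 34) ≈ -0.029412)
Function('J')(t) = Mul(11, Pow(Add(7, t), -1))
Add(-69, Mul(Add(Function('K')(4, -2), Mul(-1, Y)), Function('J')(-6))) = Add(-69, Mul(Add(Add(36, Mul(6, -2)), Mul(-1, Rational(-1, 34))), Mul(11, Pow(Add(7, -6), -1)))) = Add(-69, Mul(Add(Add(36, -12), Rational(1, 34)), Mul(11, Pow(1, -1)))) = Add(-69, Mul(Add(24, Rational(1, 34)), Mul(11, 1))) = Add(-69, Mul(Rational(817, 34), 11)) = Add(-69, Rational(8987, 34)) = Rational(6641, 34)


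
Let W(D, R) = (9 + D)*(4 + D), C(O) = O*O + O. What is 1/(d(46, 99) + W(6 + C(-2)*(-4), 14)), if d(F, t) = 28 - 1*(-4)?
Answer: 1/46 ≈ 0.021739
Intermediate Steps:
C(O) = O + O² (C(O) = O² + O = O + O²)
W(D, R) = (4 + D)*(9 + D)
d(F, t) = 32 (d(F, t) = 28 + 4 = 32)
1/(d(46, 99) + W(6 + C(-2)*(-4), 14)) = 1/(32 + (36 + (6 - 2*(1 - 2)*(-4))² + 13*(6 - 2*(1 - 2)*(-4)))) = 1/(32 + (36 + (6 - 2*(-1)*(-4))² + 13*(6 - 2*(-1)*(-4)))) = 1/(32 + (36 + (6 + 2*(-4))² + 13*(6 + 2*(-4)))) = 1/(32 + (36 + (6 - 8)² + 13*(6 - 8))) = 1/(32 + (36 + (-2)² + 13*(-2))) = 1/(32 + (36 + 4 - 26)) = 1/(32 + 14) = 1/46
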